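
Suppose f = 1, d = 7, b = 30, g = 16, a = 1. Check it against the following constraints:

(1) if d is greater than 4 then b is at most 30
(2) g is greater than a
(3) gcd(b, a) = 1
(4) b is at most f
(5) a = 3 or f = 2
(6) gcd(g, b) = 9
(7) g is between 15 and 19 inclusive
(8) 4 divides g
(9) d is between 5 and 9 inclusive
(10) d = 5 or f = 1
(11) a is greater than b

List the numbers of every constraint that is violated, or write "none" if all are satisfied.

Violated: 4, 5, 6, and 11.

(1) d = 7 > 4, so we need b ≤ 30; b = 30 ≤ 30 — holds.
(2) g = 16, a = 1; 16 > 1 — holds.
(3) gcd(30, 1) = 1 — holds.
(4) b = 30, f = 1; 30 > 1 (want ≤) — does not hold.
(5) a = 1 ≠ 3 and f = 1 ≠ 2; both disjuncts false — does not hold.
(6) gcd(16, 30) = 2, not 9 — does not hold.
(7) g = 16 lies in [15, 19] — holds.
(8) 16 / 4 = 4, so 4 divides 16 — holds.
(9) d = 7 lies in [5, 9] — holds.
(10) d = 7 ≠ 5, but f = 1 = 1 (second disjunct) — holds.
(11) a = 1, b = 30; 1 ≤ 30 (want >) — does not hold.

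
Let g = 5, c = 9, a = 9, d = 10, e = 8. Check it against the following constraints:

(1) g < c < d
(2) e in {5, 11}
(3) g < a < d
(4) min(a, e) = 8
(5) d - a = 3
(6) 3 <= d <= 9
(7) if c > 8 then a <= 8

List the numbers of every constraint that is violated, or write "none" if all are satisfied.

(1) values 5 < 9 < 10  OK
(2) e = 8 is not in {5, 11}  FAIL
(3) values 5 < 9 < 10  OK
(4) min(9, 8) = 8  OK
(5) d - a = 10 - 9 = 1, not 3  FAIL
(6) d = 10 is outside [3, 9]  FAIL
(7) c = 9 > 8, so we need a ≤ 8; but a = 9 > 8  FAIL

The assignment fails constraints 2, 5, 6, 7.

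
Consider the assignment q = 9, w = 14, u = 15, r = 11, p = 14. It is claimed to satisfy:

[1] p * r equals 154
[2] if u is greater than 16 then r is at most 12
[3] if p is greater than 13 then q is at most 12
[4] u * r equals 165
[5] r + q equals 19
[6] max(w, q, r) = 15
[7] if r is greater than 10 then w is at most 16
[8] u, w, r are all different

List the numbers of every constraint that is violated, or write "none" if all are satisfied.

[1] p * r = 14 * 11 = 154 — satisfied.
[2] u = 15, not > 16; antecedent false, conditional vacuously true — satisfied.
[3] p = 14 > 13, so we need q ≤ 12; q = 9 ≤ 12 — satisfied.
[4] u * r = 15 * 11 = 165 — satisfied.
[5] r + q = 11 + 9 = 20, not 19 — violated.
[6] max(14, 9, 11) = 14, not 15 — violated.
[7] r = 11 > 10, so we need w ≤ 16; w = 14 ≤ 16 — satisfied.
[8] values 15, 14, 11 are pairwise distinct — satisfied.

No — constraints 5, 6 are not satisfied.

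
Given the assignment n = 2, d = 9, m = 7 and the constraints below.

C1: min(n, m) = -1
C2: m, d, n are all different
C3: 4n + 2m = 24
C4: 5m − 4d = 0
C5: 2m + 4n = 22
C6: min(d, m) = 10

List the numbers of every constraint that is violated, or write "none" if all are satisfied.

C1: min(2, 7) = 2, not -1 — fails.
C2: values 7, 9, 2 are pairwise distinct — holds.
C3: 4n + 2m = 4(2) + 2(7) = 22, not 24 — fails.
C4: 5m − 4d = 5(7) − 4(9) = -1, not 0 — fails.
C5: 2m + 4n = 2(7) + 4(2) = 22 — holds.
C6: min(9, 7) = 7, not 10 — fails.

The assignment fails constraints 1, 3, 4, and 6.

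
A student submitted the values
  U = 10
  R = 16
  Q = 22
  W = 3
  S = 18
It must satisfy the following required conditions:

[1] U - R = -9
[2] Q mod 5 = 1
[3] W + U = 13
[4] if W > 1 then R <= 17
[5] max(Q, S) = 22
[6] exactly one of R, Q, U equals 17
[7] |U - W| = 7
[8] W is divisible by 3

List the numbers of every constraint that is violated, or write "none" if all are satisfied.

[1] U - R = 10 - 16 = -6, not -9 — does not hold.
[2] 22 mod 5 = 2, not 1 — does not hold.
[3] W + U = 3 + 10 = 13 — holds.
[4] W = 3 > 1, so we need R ≤ 17; R = 16 ≤ 17 — holds.
[5] max(22, 18) = 22 — holds.
[6] R=16, Q=22, U=10; 0 of them equal 17, not exactly one — does not hold.
[7] |10 - 3| = 7 — holds.
[8] 3 / 3 = 1, so 3 divides 3 — holds.

No — constraints 1, 2, and 6 are not satisfied.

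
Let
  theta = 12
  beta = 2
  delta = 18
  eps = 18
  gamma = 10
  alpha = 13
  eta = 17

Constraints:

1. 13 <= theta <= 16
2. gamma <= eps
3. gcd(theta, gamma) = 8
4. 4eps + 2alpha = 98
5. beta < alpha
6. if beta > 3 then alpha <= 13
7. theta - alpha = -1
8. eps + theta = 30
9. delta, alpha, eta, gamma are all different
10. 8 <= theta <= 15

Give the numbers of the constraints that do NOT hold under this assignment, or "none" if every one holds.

1. theta = 12 is outside [13, 16]  FAIL
2. gamma = 10, eps = 18; 10 ≤ 18  OK
3. gcd(12, 10) = 2, not 8  FAIL
4. 4eps + 2alpha = 4(18) + 2(13) = 98  OK
5. beta = 2, alpha = 13; 2 < 13  OK
6. beta = 2, not > 3; antecedent false, conditional vacuously true  OK
7. theta - alpha = 12 - 13 = -1  OK
8. eps + theta = 18 + 12 = 30  OK
9. values 18, 13, 17, 10 are pairwise distinct  OK
10. theta = 12 lies in [8, 15]  OK

No — constraints 1, 3 are not satisfied.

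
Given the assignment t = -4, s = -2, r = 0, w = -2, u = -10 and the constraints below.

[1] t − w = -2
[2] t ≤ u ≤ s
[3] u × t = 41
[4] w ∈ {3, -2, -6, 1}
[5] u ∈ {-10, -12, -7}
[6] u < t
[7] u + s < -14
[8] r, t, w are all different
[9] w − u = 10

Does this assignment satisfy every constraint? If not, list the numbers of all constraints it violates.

The assignment fails constraints 2, 3, 7, and 9.

[1] t − w = -4 − (-2) = -2  OK
[2] values -4, -10, -2; t = -4 is not ≤ u = -10  FAIL
[3] u × t = -10 × (-4) = 40, not 41  FAIL
[4] w = -2 is in {3, -2, -6, 1}  OK
[5] u = -10 is in {-10, -12, -7}  OK
[6] u = -10, t = -4; -10 < -4  OK
[7] u + s = -10 + (-2) = -12; -12 ≥ -14, bound -14 not met  FAIL
[8] values 0, -4, -2 are pairwise distinct  OK
[9] w − u = -2 − (-10) = 8, not 10  FAIL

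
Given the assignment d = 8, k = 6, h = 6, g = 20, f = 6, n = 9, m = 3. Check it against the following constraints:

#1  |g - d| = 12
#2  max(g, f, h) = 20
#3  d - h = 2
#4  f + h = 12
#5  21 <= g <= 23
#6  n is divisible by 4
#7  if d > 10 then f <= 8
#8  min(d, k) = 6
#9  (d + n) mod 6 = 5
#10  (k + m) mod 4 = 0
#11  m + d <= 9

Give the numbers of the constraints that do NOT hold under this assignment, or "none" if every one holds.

No — constraints 5, 6, 10, 11 are not satisfied.

#1 |20 - 8| = 12 — holds.
#2 max(20, 6, 6) = 20 — holds.
#3 d - h = 8 - 6 = 2 — holds.
#4 f + h = 6 + 6 = 12 — holds.
#5 g = 20 is outside [21, 23] — does not hold.
#6 9 = 4*2 + 1, so 4 does not divide 9 — does not hold.
#7 d = 8, not > 10; antecedent false, conditional vacuously true — holds.
#8 min(8, 6) = 6 — holds.
#9 d + n = 17; 17 mod 6 = 5 — holds.
#10 k + m = 9; 9 mod 4 = 1, not 0 — does not hold.
#11 m + d = 3 + 8 = 11; 11 > 9, bound 9 not met — does not hold.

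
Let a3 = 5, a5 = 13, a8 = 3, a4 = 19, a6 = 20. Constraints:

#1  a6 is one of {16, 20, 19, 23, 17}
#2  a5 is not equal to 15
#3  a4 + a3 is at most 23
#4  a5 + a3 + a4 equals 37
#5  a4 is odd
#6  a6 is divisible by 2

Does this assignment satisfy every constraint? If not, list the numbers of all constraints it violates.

The assignment fails constraint 3.

#1 a6 = 20 is in {16, 20, 19, 23, 17} — holds.
#2 a5 = 13, and 13 ≠ 15 — holds.
#3 a4 + a3 = 19 + 5 = 24; 24 > 23, bound 23 not met — does not hold.
#4 a5 + a3 + a4 = 13 + 5 + 19 = 37 — holds.
#5 a4 = 19 is odd — holds.
#6 20 / 2 = 10, so 2 divides 20 — holds.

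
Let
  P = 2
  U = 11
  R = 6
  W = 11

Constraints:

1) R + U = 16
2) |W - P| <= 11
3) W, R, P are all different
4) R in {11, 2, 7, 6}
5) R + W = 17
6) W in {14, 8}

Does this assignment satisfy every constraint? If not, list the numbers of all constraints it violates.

1) R + U = 6 + 11 = 17, not 16 — violated.
2) |11 - 2| = 9; 9 ≤ 11 — satisfied.
3) values 11, 6, 2 are pairwise distinct — satisfied.
4) R = 6 is in {11, 2, 7, 6} — satisfied.
5) R + W = 6 + 11 = 17 — satisfied.
6) W = 11 is not in {14, 8} — violated.

Violated: 1 and 6.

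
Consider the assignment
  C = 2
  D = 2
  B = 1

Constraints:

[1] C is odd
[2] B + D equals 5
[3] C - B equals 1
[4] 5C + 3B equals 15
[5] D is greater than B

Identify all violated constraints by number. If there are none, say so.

[1] C = 2 is even — violated.
[2] B + D = 1 + 2 = 3, not 5 — violated.
[3] C - B = 2 - 1 = 1 — satisfied.
[4] 5C + 3B = 5(2) + 3(1) = 13, not 15 — violated.
[5] D = 2, B = 1; 2 > 1 — satisfied.

Constraints 1, 2, and 4 are violated.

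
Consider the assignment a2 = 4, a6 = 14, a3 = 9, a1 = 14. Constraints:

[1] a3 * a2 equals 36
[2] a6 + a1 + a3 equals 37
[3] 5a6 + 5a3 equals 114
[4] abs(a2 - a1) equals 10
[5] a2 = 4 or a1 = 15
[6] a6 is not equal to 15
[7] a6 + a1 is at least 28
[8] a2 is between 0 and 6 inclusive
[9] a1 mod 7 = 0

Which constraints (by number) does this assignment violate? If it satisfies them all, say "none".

No — constraint 3 is not satisfied.

[1] a3 * a2 = 9 * 4 = 36  ✓
[2] a6 + a1 + a3 = 14 + 14 + 9 = 37  ✓
[3] 5a6 + 5a3 = 5(14) + 5(9) = 115, not 114  ✗
[4] abs(4 - 14) = 10  ✓
[5] a2 = 4 = 4 (first disjunct)  ✓
[6] a6 = 14, and 14 ≠ 15  ✓
[7] a6 + a1 = 14 + 14 = 28; 28 ≥ 28  ✓
[8] a2 = 4 lies in [0, 6]  ✓
[9] 14 mod 7 = 0  ✓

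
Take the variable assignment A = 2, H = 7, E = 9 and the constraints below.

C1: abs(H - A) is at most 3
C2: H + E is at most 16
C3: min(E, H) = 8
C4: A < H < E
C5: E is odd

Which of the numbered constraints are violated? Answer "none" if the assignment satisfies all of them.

C1: abs(7 - 2) = 5; 5 > 3, exceeds bound 3  fails
C2: H + E = 7 + 9 = 16; 16 ≤ 16  holds
C3: min(9, 7) = 7, not 8  fails
C4: values 2 < 7 < 9  holds
C5: E = 9 is odd  holds

No — constraints 1 and 3 are not satisfied.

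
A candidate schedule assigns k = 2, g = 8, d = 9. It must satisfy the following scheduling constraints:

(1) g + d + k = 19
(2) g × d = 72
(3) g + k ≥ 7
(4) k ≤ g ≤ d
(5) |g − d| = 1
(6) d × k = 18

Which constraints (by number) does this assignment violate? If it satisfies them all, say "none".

(1) g + d + k = 8 + 9 + 2 = 19 — holds.
(2) g × d = 8 × 9 = 72 — holds.
(3) g + k = 8 + 2 = 10; 10 ≥ 7 — holds.
(4) values 2 ≤ 8 ≤ 9 — holds.
(5) |8 − 9| = 1 — holds.
(6) d × k = 9 × 2 = 18 — holds.

No violations.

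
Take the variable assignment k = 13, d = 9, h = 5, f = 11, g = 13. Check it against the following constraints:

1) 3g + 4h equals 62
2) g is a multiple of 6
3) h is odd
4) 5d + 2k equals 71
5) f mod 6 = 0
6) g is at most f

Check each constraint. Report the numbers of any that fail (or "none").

1) 3g + 4h = 3(13) + 4(5) = 59, not 62  false
2) 13 = 6*2 + 1, so 6 does not divide 13  false
3) h = 5 is odd  true
4) 5d + 2k = 5(9) + 2(13) = 71  true
5) 11 mod 6 = 5, not 0  false
6) g = 13, f = 11; 13 > 11 (want ≤)  false

Violated: 1, 2, 5, and 6.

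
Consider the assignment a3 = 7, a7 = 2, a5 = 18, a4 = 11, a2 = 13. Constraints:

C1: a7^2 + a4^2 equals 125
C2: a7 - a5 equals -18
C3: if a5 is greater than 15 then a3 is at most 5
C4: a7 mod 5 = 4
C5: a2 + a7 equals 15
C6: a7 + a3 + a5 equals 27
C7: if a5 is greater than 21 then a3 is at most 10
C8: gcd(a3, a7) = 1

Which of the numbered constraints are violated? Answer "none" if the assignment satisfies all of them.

C1: a7^2 + a4^2 = 2^2 + 11^2 = 4 + 121 = 125  holds
C2: a7 - a5 = 2 - 18 = -16, not -18  fails
C3: a5 = 18 > 15, so we need a3 ≤ 5; but a3 = 7 > 5  fails
C4: 2 mod 5 = 2, not 4  fails
C5: a2 + a7 = 13 + 2 = 15  holds
C6: a7 + a3 + a5 = 2 + 7 + 18 = 27  holds
C7: a5 = 18, not > 21; antecedent false, conditional vacuously true  holds
C8: gcd(7, 2) = 1  holds

No — constraints 2, 3, 4 are not satisfied.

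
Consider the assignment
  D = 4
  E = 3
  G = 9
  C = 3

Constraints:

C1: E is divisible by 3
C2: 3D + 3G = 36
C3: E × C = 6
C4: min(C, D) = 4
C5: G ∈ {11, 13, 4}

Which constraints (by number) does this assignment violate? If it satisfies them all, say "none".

No — constraints 2, 3, 4, and 5 are not satisfied.

C1: 3 / 3 = 1, so 3 divides 3 — satisfied.
C2: 3D + 3G = 3(4) + 3(9) = 39, not 36 — violated.
C3: E × C = 3 × 3 = 9, not 6 — violated.
C4: min(3, 4) = 3, not 4 — violated.
C5: G = 9 is not in {11, 13, 4} — violated.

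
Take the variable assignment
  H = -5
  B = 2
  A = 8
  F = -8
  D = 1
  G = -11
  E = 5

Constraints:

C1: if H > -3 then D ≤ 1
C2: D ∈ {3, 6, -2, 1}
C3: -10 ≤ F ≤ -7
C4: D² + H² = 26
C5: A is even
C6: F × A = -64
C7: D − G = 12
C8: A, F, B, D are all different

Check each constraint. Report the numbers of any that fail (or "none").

None — every constraint holds.

C1: H = -5, not > -3; antecedent false, conditional vacuously true  holds
C2: D = 1 is in {3, 6, -2, 1}  holds
C3: F = -8 lies in [-10, -7]  holds
C4: D² + H² = 1² + (-5)² = 1 + 25 = 26  holds
C5: A = 8 is even  holds
C6: F × A = -8 × 8 = -64  holds
C7: D − G = 1 − (-11) = 12  holds
C8: values 8, -8, 2, 1 are pairwise distinct  holds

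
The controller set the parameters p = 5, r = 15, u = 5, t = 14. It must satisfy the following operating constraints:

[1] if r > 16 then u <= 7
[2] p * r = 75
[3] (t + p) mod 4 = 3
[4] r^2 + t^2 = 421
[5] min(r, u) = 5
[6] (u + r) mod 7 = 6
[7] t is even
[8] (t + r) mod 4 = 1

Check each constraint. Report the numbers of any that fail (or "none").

[1] r = 15, not > 16; antecedent false, conditional vacuously true — OK.
[2] p * r = 5 * 15 = 75 — OK.
[3] t + p = 19; 19 mod 4 = 3 — OK.
[4] r^2 + t^2 = 15^2 + 14^2 = 225 + 196 = 421 — OK.
[5] min(15, 5) = 5 — OK.
[6] u + r = 20; 20 mod 7 = 6 — OK.
[7] t = 14 is even — OK.
[8] t + r = 29; 29 mod 4 = 1 — OK.

Yes — all constraints hold.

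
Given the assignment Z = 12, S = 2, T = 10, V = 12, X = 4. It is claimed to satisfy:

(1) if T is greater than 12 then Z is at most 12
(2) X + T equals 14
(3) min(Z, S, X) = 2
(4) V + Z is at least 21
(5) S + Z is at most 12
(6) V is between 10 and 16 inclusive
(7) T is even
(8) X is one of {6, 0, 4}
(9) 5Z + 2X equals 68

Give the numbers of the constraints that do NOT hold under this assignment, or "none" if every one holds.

(1) T = 10, not > 12; antecedent false, conditional vacuously true  ✔
(2) X + T = 4 + 10 = 14  ✔
(3) min(12, 2, 4) = 2  ✔
(4) V + Z = 12 + 12 = 24; 24 ≥ 21  ✔
(5) S + Z = 2 + 12 = 14; 14 > 12, bound 12 not met  ✘
(6) V = 12 lies in [10, 16]  ✔
(7) T = 10 is even  ✔
(8) X = 4 is in {6, 0, 4}  ✔
(9) 5Z + 2X = 5(12) + 2(4) = 68  ✔

Constraint 5 does not hold.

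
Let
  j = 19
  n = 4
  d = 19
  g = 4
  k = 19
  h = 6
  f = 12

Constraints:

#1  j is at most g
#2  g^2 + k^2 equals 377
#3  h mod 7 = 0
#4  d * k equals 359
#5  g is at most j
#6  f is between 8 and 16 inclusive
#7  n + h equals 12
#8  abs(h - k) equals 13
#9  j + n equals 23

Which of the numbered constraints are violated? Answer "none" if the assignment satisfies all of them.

#1 j = 19, g = 4; 19 > 4 (want ≤) — violated.
#2 g^2 + k^2 = 4^2 + 19^2 = 16 + 361 = 377 — satisfied.
#3 6 mod 7 = 6, not 0 — violated.
#4 d * k = 19 * 19 = 361, not 359 — violated.
#5 g = 4, j = 19; 4 ≤ 19 — satisfied.
#6 f = 12 lies in [8, 16] — satisfied.
#7 n + h = 4 + 6 = 10, not 12 — violated.
#8 abs(6 - 19) = 13 — satisfied.
#9 j + n = 19 + 4 = 23 — satisfied.

Violated: 1, 3, 4, and 7.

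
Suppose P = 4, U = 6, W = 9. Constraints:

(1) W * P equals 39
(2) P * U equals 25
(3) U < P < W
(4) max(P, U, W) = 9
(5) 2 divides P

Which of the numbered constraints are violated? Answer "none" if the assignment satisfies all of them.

The assignment fails constraints 1, 2, and 3.

(1) W * P = 9 * 4 = 36, not 39 — violated.
(2) P * U = 4 * 6 = 24, not 25 — violated.
(3) values 6, 4, 9; U = 6 is not < P = 4 — violated.
(4) max(4, 6, 9) = 9 — OK.
(5) 4 / 2 = 2, so 2 divides 4 — OK.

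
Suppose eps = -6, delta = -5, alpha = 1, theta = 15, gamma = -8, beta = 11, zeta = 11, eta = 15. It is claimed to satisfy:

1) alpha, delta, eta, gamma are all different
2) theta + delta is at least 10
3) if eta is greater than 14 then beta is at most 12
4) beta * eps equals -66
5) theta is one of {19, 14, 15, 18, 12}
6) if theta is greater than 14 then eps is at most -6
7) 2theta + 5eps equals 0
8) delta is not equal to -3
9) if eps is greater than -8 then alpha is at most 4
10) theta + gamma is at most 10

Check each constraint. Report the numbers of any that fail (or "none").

1) values 1, -5, 15, -8 are pairwise distinct — holds.
2) theta + delta = 15 + (-5) = 10; 10 ≥ 10 — holds.
3) eta = 15 > 14, so we need beta ≤ 12; beta = 11 ≤ 12 — holds.
4) beta * eps = 11 * (-6) = -66 — holds.
5) theta = 15 is in {19, 14, 15, 18, 12} — holds.
6) theta = 15 > 14, so we need eps ≤ -6; eps = -6 ≤ -6 — holds.
7) 2theta + 5eps = 2(15) + 5(-6) = 0 — holds.
8) delta = -5, and -5 ≠ -3 — holds.
9) eps = -6 > -8, so we need alpha ≤ 4; alpha = 1 ≤ 4 — holds.
10) theta + gamma = 15 + (-8) = 7; 7 ≤ 10 — holds.

The assignment satisfies every constraint.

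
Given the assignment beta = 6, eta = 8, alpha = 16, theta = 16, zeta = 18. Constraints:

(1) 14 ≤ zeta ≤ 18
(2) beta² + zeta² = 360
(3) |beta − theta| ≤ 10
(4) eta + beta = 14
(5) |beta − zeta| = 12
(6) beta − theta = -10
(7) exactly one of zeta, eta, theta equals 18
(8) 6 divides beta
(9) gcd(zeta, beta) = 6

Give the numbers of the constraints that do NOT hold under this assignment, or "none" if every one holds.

(1) zeta = 18 lies in [14, 18] — satisfied.
(2) beta² + zeta² = 6² + 18² = 36 + 324 = 360 — satisfied.
(3) |6 − 16| = 10; 10 ≤ 10 — satisfied.
(4) eta + beta = 8 + 6 = 14 — satisfied.
(5) |6 − 18| = 12 — satisfied.
(6) beta − theta = 6 − 16 = -10 — satisfied.
(7) zeta=18, eta=8, theta=16; 1 of them equals 18 — satisfied.
(8) 6 / 6 = 1, so 6 divides 6 — satisfied.
(9) gcd(18, 6) = 6 — satisfied.

None — every constraint holds.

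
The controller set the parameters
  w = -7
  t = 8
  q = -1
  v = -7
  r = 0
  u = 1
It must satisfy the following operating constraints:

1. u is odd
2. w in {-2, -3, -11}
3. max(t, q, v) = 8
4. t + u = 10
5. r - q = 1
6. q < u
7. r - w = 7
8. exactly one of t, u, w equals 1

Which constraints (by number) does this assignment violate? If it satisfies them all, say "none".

1. u = 1 is odd  OK
2. w = -7 is not in {-2, -3, -11}  FAIL
3. max(8, -1, -7) = 8  OK
4. t + u = 8 + 1 = 9, not 10  FAIL
5. r - q = 0 - (-1) = 1  OK
6. q = -1, u = 1; -1 < 1  OK
7. r - w = 0 - (-7) = 7  OK
8. t=8, u=1, w=-7; 1 of them equals 1  OK

Violated: 2 and 4.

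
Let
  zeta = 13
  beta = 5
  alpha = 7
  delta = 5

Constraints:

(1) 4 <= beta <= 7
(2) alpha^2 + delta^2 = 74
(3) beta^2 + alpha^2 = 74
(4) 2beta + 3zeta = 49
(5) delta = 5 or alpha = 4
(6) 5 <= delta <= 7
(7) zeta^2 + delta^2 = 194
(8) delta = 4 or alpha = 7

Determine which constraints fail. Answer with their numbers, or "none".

No violations.

(1) beta = 5 lies in [4, 7] — holds.
(2) alpha^2 + delta^2 = 7^2 + 5^2 = 49 + 25 = 74 — holds.
(3) beta^2 + alpha^2 = 5^2 + 7^2 = 25 + 49 = 74 — holds.
(4) 2beta + 3zeta = 2(5) + 3(13) = 49 — holds.
(5) delta = 5 = 5 (first disjunct) — holds.
(6) delta = 5 lies in [5, 7] — holds.
(7) zeta^2 + delta^2 = 13^2 + 5^2 = 169 + 25 = 194 — holds.
(8) delta = 5 ≠ 4, but alpha = 7 = 7 (second disjunct) — holds.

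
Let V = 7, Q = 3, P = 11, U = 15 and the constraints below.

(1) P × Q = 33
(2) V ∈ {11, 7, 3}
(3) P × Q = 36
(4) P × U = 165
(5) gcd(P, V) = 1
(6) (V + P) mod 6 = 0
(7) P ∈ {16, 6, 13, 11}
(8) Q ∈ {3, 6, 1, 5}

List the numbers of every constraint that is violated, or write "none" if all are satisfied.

Constraint 3 does not hold.

(1) P × Q = 11 × 3 = 33 — holds.
(2) V = 7 is in {11, 7, 3} — holds.
(3) P × Q = 11 × 3 = 33, not 36 — does not hold.
(4) P × U = 11 × 15 = 165 — holds.
(5) gcd(11, 7) = 1 — holds.
(6) V + P = 18; 18 mod 6 = 0 — holds.
(7) P = 11 is in {16, 6, 13, 11} — holds.
(8) Q = 3 is in {3, 6, 1, 5} — holds.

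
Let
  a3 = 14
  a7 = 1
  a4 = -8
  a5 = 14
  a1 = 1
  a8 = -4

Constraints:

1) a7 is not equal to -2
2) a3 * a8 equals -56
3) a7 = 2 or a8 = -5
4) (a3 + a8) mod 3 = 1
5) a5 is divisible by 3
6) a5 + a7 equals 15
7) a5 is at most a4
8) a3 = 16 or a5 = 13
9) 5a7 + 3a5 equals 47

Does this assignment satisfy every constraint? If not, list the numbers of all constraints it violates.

Constraints 3, 5, 7, 8 are violated.

1) a7 = 1, and 1 ≠ -2  holds
2) a3 * a8 = 14 * (-4) = -56  holds
3) a7 = 1 ≠ 2 and a8 = -4 ≠ -5; both disjuncts false  fails
4) a3 + a8 = 10; 10 mod 3 = 1  holds
5) 14 = 3*4 + 2, so 3 does not divide 14  fails
6) a5 + a7 = 14 + 1 = 15  holds
7) a5 = 14, a4 = -8; 14 > -8 (want ≤)  fails
8) a3 = 14 ≠ 16 and a5 = 14 ≠ 13; both disjuncts false  fails
9) 5a7 + 3a5 = 5(1) + 3(14) = 47  holds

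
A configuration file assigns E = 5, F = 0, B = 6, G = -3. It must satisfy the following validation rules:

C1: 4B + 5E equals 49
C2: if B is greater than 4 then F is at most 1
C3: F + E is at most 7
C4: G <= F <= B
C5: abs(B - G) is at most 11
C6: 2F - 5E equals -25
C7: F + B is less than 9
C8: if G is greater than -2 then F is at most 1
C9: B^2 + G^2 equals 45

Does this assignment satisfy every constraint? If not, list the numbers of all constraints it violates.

All constraints are satisfied.

C1: 4B + 5E = 4(6) + 5(5) = 49 — satisfied.
C2: B = 6 > 4, so we need F ≤ 1; F = 0 ≤ 1 — satisfied.
C3: F + E = 0 + 5 = 5; 5 ≤ 7 — satisfied.
C4: values -3 <= 0 <= 6 — satisfied.
C5: abs(6 - (-3)) = 9; 9 ≤ 11 — satisfied.
C6: 2F - 5E = 2(0) - 5(5) = -25 — satisfied.
C7: F + B = 0 + 6 = 6; 6 < 9 — satisfied.
C8: G = -3, not > -2; antecedent false, conditional vacuously true — satisfied.
C9: B^2 + G^2 = 6^2 + (-3)^2 = 36 + 9 = 45 — satisfied.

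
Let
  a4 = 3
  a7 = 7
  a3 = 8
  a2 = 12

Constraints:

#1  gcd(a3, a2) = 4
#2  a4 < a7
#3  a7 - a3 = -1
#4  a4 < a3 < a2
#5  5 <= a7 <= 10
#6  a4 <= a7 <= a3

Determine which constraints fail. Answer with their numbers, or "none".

All constraints are satisfied.

#1 gcd(8, 12) = 4  yes
#2 a4 = 3, a7 = 7; 3 < 7  yes
#3 a7 - a3 = 7 - 8 = -1  yes
#4 values 3 < 8 < 12  yes
#5 a7 = 7 lies in [5, 10]  yes
#6 values 3 <= 7 <= 8  yes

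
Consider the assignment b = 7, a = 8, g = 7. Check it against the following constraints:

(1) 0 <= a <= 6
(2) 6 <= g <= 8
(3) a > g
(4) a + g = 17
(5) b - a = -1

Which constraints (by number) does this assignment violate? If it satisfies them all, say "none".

Violated: 1 and 4.

(1) a = 8 is outside [0, 6]  ✘
(2) g = 7 lies in [6, 8]  ✔
(3) a = 8, g = 7; 8 > 7  ✔
(4) a + g = 8 + 7 = 15, not 17  ✘
(5) b - a = 7 - 8 = -1  ✔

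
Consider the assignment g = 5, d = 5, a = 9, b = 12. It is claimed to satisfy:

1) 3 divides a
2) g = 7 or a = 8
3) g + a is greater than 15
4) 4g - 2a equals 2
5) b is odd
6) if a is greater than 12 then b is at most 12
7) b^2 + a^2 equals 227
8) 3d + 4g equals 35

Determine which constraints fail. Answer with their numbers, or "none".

Violated: 2, 3, 5, and 7.

1) 9 / 3 = 3, so 3 divides 9 — holds.
2) g = 5 ≠ 7 and a = 9 ≠ 8; both disjuncts false — does not hold.
3) g + a = 5 + 9 = 14; 14 ≤ 15, bound 15 not met — does not hold.
4) 4g - 2a = 4(5) - 2(9) = 2 — holds.
5) b = 12 is even — does not hold.
6) a = 9, not > 12; antecedent false, conditional vacuously true — holds.
7) b^2 + a^2 = 12^2 + 9^2 = 144 + 81 = 225, not 227 — does not hold.
8) 3d + 4g = 3(5) + 4(5) = 35 — holds.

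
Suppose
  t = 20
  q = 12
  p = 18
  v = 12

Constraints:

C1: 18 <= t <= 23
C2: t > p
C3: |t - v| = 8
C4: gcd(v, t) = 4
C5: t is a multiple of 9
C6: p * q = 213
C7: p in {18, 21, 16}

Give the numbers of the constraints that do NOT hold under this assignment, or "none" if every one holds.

C1: t = 20 lies in [18, 23] — holds.
C2: t = 20, p = 18; 20 > 18 — holds.
C3: |20 - 12| = 8 — holds.
C4: gcd(12, 20) = 4 — holds.
C5: 20 = 9*2 + 2, so 9 does not divide 20 — does not hold.
C6: p * q = 18 * 12 = 216, not 213 — does not hold.
C7: p = 18 is in {18, 21, 16} — holds.

No — constraints 5 and 6 are not satisfied.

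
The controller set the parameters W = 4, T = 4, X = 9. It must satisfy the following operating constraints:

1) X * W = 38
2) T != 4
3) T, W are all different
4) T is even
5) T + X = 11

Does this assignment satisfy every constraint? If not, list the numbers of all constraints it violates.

1) X * W = 9 * 4 = 36, not 38 — violated.
2) T = 4, but 4 is required to differ — violated.
3) T = W = 4, not all different — violated.
4) T = 4 is even — OK.
5) T + X = 4 + 9 = 13, not 11 — violated.

Violated: 1, 2, 3, and 5.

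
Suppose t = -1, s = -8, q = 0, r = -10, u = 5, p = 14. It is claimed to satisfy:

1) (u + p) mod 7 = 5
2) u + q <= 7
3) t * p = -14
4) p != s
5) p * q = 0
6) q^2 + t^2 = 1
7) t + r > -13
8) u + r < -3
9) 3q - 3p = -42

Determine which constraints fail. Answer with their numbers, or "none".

Yes — all constraints hold.

1) u + p = 19; 19 mod 7 = 5 — OK.
2) u + q = 5 + 0 = 5; 5 ≤ 7 — OK.
3) t * p = -1 * 14 = -14 — OK.
4) p = 14, s = -8; distinct — OK.
5) p * q = 14 * 0 = 0 — OK.
6) q^2 + t^2 = 0^2 + (-1)^2 = 0 + 1 = 1 — OK.
7) t + r = -1 + (-10) = -11; -11 > -13 — OK.
8) u + r = 5 + (-10) = -5; -5 < -3 — OK.
9) 3q - 3p = 3(0) - 3(14) = -42 — OK.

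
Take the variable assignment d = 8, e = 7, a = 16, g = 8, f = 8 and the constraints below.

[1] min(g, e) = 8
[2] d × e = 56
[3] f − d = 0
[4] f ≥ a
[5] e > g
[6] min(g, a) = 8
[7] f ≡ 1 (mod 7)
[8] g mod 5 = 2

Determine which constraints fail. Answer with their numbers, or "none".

The assignment fails constraints 1, 4, 5, and 8.

[1] min(8, 7) = 7, not 8 — violated.
[2] d × e = 8 × 7 = 56 — OK.
[3] f − d = 8 − 8 = 0 — OK.
[4] f = 8, a = 16; 8 < 16 (want ≥) — violated.
[5] e = 7, g = 8; 7 ≤ 8 (want >) — violated.
[6] min(8, 16) = 8 — OK.
[7] 8 mod 7 = 1 — OK.
[8] 8 mod 5 = 3, not 2 — violated.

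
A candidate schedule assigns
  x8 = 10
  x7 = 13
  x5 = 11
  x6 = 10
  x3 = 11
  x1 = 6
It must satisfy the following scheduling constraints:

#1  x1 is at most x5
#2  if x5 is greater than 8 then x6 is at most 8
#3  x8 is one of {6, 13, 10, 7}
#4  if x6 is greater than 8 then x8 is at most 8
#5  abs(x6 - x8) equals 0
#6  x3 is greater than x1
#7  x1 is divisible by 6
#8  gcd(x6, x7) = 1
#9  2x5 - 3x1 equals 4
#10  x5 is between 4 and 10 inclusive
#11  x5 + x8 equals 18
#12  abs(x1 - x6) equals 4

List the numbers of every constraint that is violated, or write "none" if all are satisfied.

The assignment fails constraints 2, 4, 10, 11.

#1 x1 = 6, x5 = 11; 6 ≤ 11 — holds.
#2 x5 = 11 > 8, so we need x6 ≤ 8; but x6 = 10 > 8 — fails.
#3 x8 = 10 is in {6, 13, 10, 7} — holds.
#4 x6 = 10 > 8, so we need x8 ≤ 8; but x8 = 10 > 8 — fails.
#5 abs(10 - 10) = 0 — holds.
#6 x3 = 11, x1 = 6; 11 > 6 — holds.
#7 6 / 6 = 1, so 6 divides 6 — holds.
#8 gcd(10, 13) = 1 — holds.
#9 2x5 - 3x1 = 2(11) - 3(6) = 4 — holds.
#10 x5 = 11 is outside [4, 10] — fails.
#11 x5 + x8 = 11 + 10 = 21, not 18 — fails.
#12 abs(6 - 10) = 4 — holds.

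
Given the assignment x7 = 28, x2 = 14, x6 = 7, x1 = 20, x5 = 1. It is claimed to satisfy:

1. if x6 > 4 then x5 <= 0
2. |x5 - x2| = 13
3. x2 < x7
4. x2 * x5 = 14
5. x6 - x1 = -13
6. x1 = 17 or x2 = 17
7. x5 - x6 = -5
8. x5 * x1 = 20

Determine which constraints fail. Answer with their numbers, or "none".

No — constraints 1, 6, and 7 are not satisfied.

1. x6 = 7 > 4, so we need x5 ≤ 0; but x5 = 1 > 0  no
2. |1 - 14| = 13  yes
3. x2 = 14, x7 = 28; 14 < 28  yes
4. x2 * x5 = 14 * 1 = 14  yes
5. x6 - x1 = 7 - 20 = -13  yes
6. x1 = 20 ≠ 17 and x2 = 14 ≠ 17; both disjuncts false  no
7. x5 - x6 = 1 - 7 = -6, not -5  no
8. x5 * x1 = 1 * 20 = 20  yes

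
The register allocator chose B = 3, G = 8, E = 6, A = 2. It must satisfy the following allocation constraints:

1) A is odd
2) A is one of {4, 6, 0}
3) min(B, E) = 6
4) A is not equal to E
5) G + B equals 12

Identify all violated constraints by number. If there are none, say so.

1) A = 2 is even  FAIL
2) A = 2 is not in {4, 6, 0}  FAIL
3) min(3, 6) = 3, not 6  FAIL
4) A = 2, E = 6; distinct  OK
5) G + B = 8 + 3 = 11, not 12  FAIL

The assignment fails constraints 1, 2, 3, 5.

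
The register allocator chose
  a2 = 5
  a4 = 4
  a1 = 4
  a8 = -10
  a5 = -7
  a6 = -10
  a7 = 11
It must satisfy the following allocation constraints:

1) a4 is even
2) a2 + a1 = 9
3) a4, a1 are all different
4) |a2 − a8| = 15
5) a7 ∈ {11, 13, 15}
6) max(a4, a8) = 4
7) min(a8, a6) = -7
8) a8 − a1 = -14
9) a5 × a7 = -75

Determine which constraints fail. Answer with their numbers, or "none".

1) a4 = 4 is even  ✔
2) a2 + a1 = 5 + 4 = 9  ✔
3) a4 = a1 = 4, not all different  ✘
4) |5 − (-10)| = 15  ✔
5) a7 = 11 is in {11, 13, 15}  ✔
6) max(4, -10) = 4  ✔
7) min(-10, -10) = -10, not -7  ✘
8) a8 − a1 = -10 − 4 = -14  ✔
9) a5 × a7 = -7 × 11 = -77, not -75  ✘

Violated: 3, 7, 9.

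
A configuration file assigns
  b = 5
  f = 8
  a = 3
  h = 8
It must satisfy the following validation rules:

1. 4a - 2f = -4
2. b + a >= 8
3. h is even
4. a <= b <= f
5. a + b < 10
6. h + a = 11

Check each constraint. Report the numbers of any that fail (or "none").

1. 4a - 2f = 4(3) - 2(8) = -4  holds
2. b + a = 5 + 3 = 8; 8 ≥ 8  holds
3. h = 8 is even  holds
4. values 3 <= 5 <= 8  holds
5. a + b = 3 + 5 = 8; 8 < 10  holds
6. h + a = 8 + 3 = 11  holds

The assignment satisfies every constraint.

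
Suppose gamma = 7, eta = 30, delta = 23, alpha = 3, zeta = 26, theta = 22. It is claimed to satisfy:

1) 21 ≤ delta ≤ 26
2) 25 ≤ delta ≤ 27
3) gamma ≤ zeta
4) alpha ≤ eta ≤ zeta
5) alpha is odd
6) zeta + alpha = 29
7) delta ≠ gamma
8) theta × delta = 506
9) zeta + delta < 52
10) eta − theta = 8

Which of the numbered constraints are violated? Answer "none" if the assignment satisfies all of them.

1) delta = 23 lies in [21, 26] — holds.
2) delta = 23 is outside [25, 27] — does not hold.
3) gamma = 7, zeta = 26; 7 ≤ 26 — holds.
4) values 3, 30, 26; eta = 30 is not ≤ zeta = 26 — does not hold.
5) alpha = 3 is odd — holds.
6) zeta + alpha = 26 + 3 = 29 — holds.
7) delta = 23, gamma = 7; distinct — holds.
8) theta × delta = 22 × 23 = 506 — holds.
9) zeta + delta = 26 + 23 = 49; 49 < 52 — holds.
10) eta − theta = 30 − 22 = 8 — holds.

The assignment fails constraints 2, 4.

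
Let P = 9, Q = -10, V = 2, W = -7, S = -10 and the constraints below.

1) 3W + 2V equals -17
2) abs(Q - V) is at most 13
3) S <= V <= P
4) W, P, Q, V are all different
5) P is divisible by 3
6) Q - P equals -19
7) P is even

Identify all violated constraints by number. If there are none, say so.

Violated: 7.

1) 3W + 2V = 3(-7) + 2(2) = -17  yes
2) abs(-10 - 2) = 12; 12 ≤ 13  yes
3) values -10 <= 2 <= 9  yes
4) values -7, 9, -10, 2 are pairwise distinct  yes
5) 9 / 3 = 3, so 3 divides 9  yes
6) Q - P = -10 - 9 = -19  yes
7) P = 9 is odd  no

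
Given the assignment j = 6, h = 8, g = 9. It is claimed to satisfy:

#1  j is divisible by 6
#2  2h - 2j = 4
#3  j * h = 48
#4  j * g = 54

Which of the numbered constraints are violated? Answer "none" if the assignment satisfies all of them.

Yes — all constraints hold.

#1 6 / 6 = 1, so 6 divides 6  yes
#2 2h - 2j = 2(8) - 2(6) = 4  yes
#3 j * h = 6 * 8 = 48  yes
#4 j * g = 6 * 9 = 54  yes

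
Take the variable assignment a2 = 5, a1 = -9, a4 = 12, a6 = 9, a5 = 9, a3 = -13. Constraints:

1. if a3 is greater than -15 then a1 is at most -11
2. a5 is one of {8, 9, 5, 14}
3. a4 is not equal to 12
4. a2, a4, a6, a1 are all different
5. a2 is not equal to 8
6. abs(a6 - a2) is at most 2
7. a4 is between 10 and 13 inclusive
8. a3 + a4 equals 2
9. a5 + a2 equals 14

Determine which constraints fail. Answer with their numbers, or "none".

1. a3 = -13 > -15, so we need a1 ≤ -11; but a1 = -9 > -11 — does not hold.
2. a5 = 9 is in {8, 9, 5, 14} — holds.
3. a4 = 12, but 12 is required to differ — does not hold.
4. values 5, 12, 9, -9 are pairwise distinct — holds.
5. a2 = 5, and 5 ≠ 8 — holds.
6. abs(9 - 5) = 4; 4 > 2, exceeds bound 2 — does not hold.
7. a4 = 12 lies in [10, 13] — holds.
8. a3 + a4 = -13 + 12 = -1, not 2 — does not hold.
9. a5 + a2 = 9 + 5 = 14 — holds.

Violated: 1, 3, 6, and 8.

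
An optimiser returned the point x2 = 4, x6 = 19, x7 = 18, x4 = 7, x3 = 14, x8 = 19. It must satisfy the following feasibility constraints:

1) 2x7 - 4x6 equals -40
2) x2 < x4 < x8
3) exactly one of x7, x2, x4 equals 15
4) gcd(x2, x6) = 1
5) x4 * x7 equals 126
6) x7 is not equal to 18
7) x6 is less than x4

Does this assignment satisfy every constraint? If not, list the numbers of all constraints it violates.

1) 2x7 - 4x6 = 2(18) - 4(19) = -40  yes
2) values 4 < 7 < 19  yes
3) x7=18, x2=4, x4=7; 0 of them equal 15, not exactly one  no
4) gcd(4, 19) = 1  yes
5) x4 * x7 = 7 * 18 = 126  yes
6) x7 = 18, but 18 is required to differ  no
7) x6 = 19, x4 = 7; 19 ≥ 7 (want <)  no

No — constraints 3, 6, and 7 are not satisfied.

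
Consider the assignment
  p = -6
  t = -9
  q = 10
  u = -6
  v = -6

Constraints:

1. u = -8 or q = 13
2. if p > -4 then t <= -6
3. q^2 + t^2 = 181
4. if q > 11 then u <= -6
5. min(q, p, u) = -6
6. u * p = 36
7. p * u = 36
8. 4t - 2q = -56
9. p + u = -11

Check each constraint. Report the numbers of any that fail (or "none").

Constraints 1 and 9 do not hold.

1. u = -6 ≠ -8 and q = 10 ≠ 13; both disjuncts false  no
2. p = -6, not > -4; antecedent false, conditional vacuously true  yes
3. q^2 + t^2 = 10^2 + (-9)^2 = 100 + 81 = 181  yes
4. q = 10, not > 11; antecedent false, conditional vacuously true  yes
5. min(10, -6, -6) = -6  yes
6. u * p = -6 * (-6) = 36  yes
7. p * u = -6 * (-6) = 36  yes
8. 4t - 2q = 4(-9) - 2(10) = -56  yes
9. p + u = -6 + (-6) = -12, not -11  no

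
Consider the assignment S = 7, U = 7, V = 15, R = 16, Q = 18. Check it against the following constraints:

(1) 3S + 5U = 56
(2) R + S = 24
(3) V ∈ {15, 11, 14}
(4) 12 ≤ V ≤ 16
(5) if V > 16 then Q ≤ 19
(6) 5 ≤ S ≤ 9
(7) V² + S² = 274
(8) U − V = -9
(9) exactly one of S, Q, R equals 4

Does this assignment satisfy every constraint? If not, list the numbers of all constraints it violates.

(1) 3S + 5U = 3(7) + 5(7) = 56 — holds.
(2) R + S = 16 + 7 = 23, not 24 — fails.
(3) V = 15 is in {15, 11, 14} — holds.
(4) V = 15 lies in [12, 16] — holds.
(5) V = 15, not > 16; antecedent false, conditional vacuously true — holds.
(6) S = 7 lies in [5, 9] — holds.
(7) V² + S² = 15² + 7² = 225 + 49 = 274 — holds.
(8) U − V = 7 − 15 = -8, not -9 — fails.
(9) S=7, Q=18, R=16; 0 of them equal 4, not exactly one — fails.

No — constraints 2, 8, and 9 are not satisfied.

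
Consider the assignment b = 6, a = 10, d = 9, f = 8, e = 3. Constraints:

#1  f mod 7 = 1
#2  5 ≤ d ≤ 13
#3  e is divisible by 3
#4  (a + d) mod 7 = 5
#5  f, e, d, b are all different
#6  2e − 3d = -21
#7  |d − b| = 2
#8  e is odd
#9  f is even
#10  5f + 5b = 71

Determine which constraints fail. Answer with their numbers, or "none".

#1 8 mod 7 = 1  holds
#2 d = 9 lies in [5, 13]  holds
#3 3 / 3 = 1, so 3 divides 3  holds
#4 a + d = 19; 19 mod 7 = 5  holds
#5 values 8, 3, 9, 6 are pairwise distinct  holds
#6 2e − 3d = 2(3) − 3(9) = -21  holds
#7 |9 − 6| = 3, not 2  fails
#8 e = 3 is odd  holds
#9 f = 8 is even  holds
#10 5f + 5b = 5(8) + 5(6) = 70, not 71  fails

The assignment fails constraints 7, 10.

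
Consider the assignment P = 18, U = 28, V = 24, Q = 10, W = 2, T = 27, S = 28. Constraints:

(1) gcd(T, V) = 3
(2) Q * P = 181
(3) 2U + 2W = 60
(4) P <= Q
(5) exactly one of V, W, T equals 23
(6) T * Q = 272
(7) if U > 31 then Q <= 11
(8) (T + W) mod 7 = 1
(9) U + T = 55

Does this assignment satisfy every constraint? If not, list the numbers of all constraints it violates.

(1) gcd(27, 24) = 3  ✔
(2) Q * P = 10 * 18 = 180, not 181  ✘
(3) 2U + 2W = 2(28) + 2(2) = 60  ✔
(4) P = 18, Q = 10; 18 > 10 (want ≤)  ✘
(5) V=24, W=2, T=27; 0 of them equal 23, not exactly one  ✘
(6) T * Q = 27 * 10 = 270, not 272  ✘
(7) U = 28, not > 31; antecedent false, conditional vacuously true  ✔
(8) T + W = 29; 29 mod 7 = 1  ✔
(9) U + T = 28 + 27 = 55  ✔

Constraints 2, 4, 5, 6 do not hold.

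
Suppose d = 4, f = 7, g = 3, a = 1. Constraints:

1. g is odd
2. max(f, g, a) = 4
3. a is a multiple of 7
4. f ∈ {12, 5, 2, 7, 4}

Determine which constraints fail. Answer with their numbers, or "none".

Constraints 2, 3 do not hold.

1. g = 3 is odd — holds.
2. max(7, 3, 1) = 7, not 4 — fails.
3. 1 = 7×0 + 1, so 7 does not divide 1 — fails.
4. f = 7 is in {12, 5, 2, 7, 4} — holds.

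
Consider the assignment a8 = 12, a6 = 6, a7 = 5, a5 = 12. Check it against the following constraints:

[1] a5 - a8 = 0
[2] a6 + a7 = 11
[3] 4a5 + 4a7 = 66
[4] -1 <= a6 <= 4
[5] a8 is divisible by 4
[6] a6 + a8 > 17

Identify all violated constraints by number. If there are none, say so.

No — constraints 3 and 4 are not satisfied.

[1] a5 - a8 = 12 - 12 = 0 — OK.
[2] a6 + a7 = 6 + 5 = 11 — OK.
[3] 4a5 + 4a7 = 4(12) + 4(5) = 68, not 66 — violated.
[4] a6 = 6 is outside [-1, 4] — violated.
[5] 12 / 4 = 3, so 4 divides 12 — OK.
[6] a6 + a8 = 6 + 12 = 18; 18 > 17 — OK.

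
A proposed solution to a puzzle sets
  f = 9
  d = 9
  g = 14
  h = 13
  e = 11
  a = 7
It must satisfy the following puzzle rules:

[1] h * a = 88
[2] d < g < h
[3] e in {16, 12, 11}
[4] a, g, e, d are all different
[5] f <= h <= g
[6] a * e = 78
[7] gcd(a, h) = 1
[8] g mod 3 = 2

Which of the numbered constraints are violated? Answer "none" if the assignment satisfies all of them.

Violated: 1, 2, and 6.

[1] h * a = 13 * 7 = 91, not 88 — violated.
[2] values 9, 14, 13; g = 14 is not < h = 13 — violated.
[3] e = 11 is in {16, 12, 11} — OK.
[4] values 7, 14, 11, 9 are pairwise distinct — OK.
[5] values 9 <= 13 <= 14 — OK.
[6] a * e = 7 * 11 = 77, not 78 — violated.
[7] gcd(7, 13) = 1 — OK.
[8] 14 mod 3 = 2 — OK.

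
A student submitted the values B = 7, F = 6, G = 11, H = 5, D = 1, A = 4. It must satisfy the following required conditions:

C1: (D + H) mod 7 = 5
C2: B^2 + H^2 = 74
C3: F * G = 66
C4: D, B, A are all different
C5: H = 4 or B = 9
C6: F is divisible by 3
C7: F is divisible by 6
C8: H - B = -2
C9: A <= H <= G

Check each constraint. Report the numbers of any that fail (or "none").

No — constraints 1 and 5 are not satisfied.

C1: D + H = 6; 6 mod 7 = 6, not 5 — violated.
C2: B^2 + H^2 = 7^2 + 5^2 = 49 + 25 = 74 — OK.
C3: F * G = 6 * 11 = 66 — OK.
C4: values 1, 7, 4 are pairwise distinct — OK.
C5: H = 5 ≠ 4 and B = 7 ≠ 9; both disjuncts false — violated.
C6: 6 / 3 = 2, so 3 divides 6 — OK.
C7: 6 / 6 = 1, so 6 divides 6 — OK.
C8: H - B = 5 - 7 = -2 — OK.
C9: values 4 <= 5 <= 11 — OK.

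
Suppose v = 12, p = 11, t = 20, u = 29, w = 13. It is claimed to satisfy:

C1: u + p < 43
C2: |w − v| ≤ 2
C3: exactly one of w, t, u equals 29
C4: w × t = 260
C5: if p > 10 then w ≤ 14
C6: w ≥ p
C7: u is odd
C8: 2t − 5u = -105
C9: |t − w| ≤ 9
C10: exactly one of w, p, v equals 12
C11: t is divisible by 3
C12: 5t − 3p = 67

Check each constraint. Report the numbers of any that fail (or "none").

No — constraint 11 is not satisfied.

C1: u + p = 29 + 11 = 40; 40 < 43 — holds.
C2: |13 − 12| = 1; 1 ≤ 2 — holds.
C3: w=13, t=20, u=29; 1 of them equals 29 — holds.
C4: w × t = 13 × 20 = 260 — holds.
C5: p = 11 > 10, so we need w ≤ 14; w = 13 ≤ 14 — holds.
C6: w = 13, p = 11; 13 ≥ 11 — holds.
C7: u = 29 is odd — holds.
C8: 2t − 5u = 2(20) − 5(29) = -105 — holds.
C9: |20 − 13| = 7; 7 ≤ 9 — holds.
C10: w=13, p=11, v=12; 1 of them equals 12 — holds.
C11: 20 = 3×6 + 2, so 3 does not divide 20 — fails.
C12: 5t − 3p = 5(20) − 3(11) = 67 — holds.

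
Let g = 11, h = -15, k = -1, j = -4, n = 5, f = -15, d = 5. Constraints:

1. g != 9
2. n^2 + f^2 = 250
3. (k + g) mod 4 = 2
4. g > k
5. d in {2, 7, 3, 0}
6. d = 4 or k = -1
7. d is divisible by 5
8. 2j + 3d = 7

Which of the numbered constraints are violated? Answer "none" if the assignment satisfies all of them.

1. g = 11, and 11 ≠ 9  yes
2. n^2 + f^2 = 5^2 + (-15)^2 = 25 + 225 = 250  yes
3. k + g = 10; 10 mod 4 = 2  yes
4. g = 11, k = -1; 11 > -1  yes
5. d = 5 is not in {2, 7, 3, 0}  no
6. d = 5 ≠ 4, but k = -1 = -1 (second disjunct)  yes
7. 5 / 5 = 1, so 5 divides 5  yes
8. 2j + 3d = 2(-4) + 3(5) = 7  yes

Constraint 5 does not hold.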